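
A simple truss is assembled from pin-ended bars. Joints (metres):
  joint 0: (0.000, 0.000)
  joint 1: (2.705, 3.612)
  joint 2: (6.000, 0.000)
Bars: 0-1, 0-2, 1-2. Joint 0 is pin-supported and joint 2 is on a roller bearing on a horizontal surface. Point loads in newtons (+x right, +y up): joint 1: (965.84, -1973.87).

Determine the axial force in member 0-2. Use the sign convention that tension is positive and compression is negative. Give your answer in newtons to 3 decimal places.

1342.194

N=3 nodes, M=3 members, R=3 reactions → 2N=6, M+R=6
member 0 (0-1): L=4.5126, (cx,cy)=(0.5994,0.8004)
member 1 (0-2): L=6.0000, (cx,cy)=(1.0000,0.0000)
member 2 (1-2): L=4.8891, (cx,cy)=(0.6739,-0.7388)
solve A·x = −loads:
  F[0-1] = -627.8511 N (compression)
  F[0-2] = +1342.1944 N (tension)
  F[1-2] = -1991.5508 N (compression)
  Rx@0 = -965.8400 N
  Ry@0 = +502.5479 N
  Ry@2 = +1471.3221 N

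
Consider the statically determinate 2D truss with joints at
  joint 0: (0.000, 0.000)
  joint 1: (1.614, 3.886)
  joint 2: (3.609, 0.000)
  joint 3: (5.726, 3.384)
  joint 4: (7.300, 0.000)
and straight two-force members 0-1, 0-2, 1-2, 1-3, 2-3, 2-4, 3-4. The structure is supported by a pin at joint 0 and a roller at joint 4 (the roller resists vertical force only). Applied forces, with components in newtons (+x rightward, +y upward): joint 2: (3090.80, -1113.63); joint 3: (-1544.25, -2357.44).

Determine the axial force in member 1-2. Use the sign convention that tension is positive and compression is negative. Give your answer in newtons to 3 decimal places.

2251.999

N=5 nodes, M=7 members, R=3 reactions → 2N=10, M+R=10
member 0 (0-1): L=4.2078, (cx,cy)=(0.3836,0.9235)
member 1 (0-2): L=3.6090, (cx,cy)=(1.0000,0.0000)
member 2 (1-2): L=4.3682, (cx,cy)=(0.4567,-0.8896)
member 3 (1-3): L=4.1425, (cx,cy)=(0.9926,-0.1212)
member 4 (2-3): L=3.9916, (cx,cy)=(0.5304,0.8478)
member 5 (2-4): L=3.6910, (cx,cy)=(1.0000,0.0000)
member 6 (3-4): L=3.7321, (cx,cy)=(0.4217,-0.9067)
solve A·x = −loads:
  F[0-1] = -1935.2505 N (compression)
  F[0-2] = +2288.8519 N (tension)
  F[1-2] = +2251.9992 N (tension)
  F[1-3] = -1783.9635 N (compression)
  F[2-3] = -1049.5519 N (compression)
  F[2-4] = +783.2057 N (tension)
  F[3-4] = -1857.0775 N (compression)
  Rx@0 = -1546.5500 N
  Ry@0 = +1787.2275 N
  Ry@4 = +1683.8425 N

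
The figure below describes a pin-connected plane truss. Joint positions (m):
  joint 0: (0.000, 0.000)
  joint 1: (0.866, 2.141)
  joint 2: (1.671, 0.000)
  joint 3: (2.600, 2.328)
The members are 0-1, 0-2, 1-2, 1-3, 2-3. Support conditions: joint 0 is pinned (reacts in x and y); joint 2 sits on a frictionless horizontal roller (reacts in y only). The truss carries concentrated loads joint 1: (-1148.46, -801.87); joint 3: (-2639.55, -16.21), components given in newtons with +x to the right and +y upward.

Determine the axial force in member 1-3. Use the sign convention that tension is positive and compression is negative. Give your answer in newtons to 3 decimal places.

N=4 nodes, M=5 members, R=3 reactions → 2N=8, M+R=8
member 0 (0-1): L=2.3095, (cx,cy)=(0.3750,0.9270)
member 1 (0-2): L=1.6710, (cx,cy)=(1.0000,0.0000)
member 2 (1-2): L=2.2873, (cx,cy)=(0.3519,-0.9360)
member 3 (1-3): L=1.7441, (cx,cy)=(0.9942,0.1072)
member 4 (2-3): L=2.5065, (cx,cy)=(0.3706,0.9288)
solve A·x = −loads:
  F[0-1] = -5961.0764 N (compression)
  F[0-2] = -1552.7775 N (compression)
  F[1-2] = +4730.1546 N (tension)
  F[1-3] = -2767.4466 N (compression)
  F[2-3] = +302.0305 N (tension)
  Rx@0 = +3788.0100 N
  Ry@0 = +5526.1350 N
  Ry@2 = -4708.0550 N

-2767.447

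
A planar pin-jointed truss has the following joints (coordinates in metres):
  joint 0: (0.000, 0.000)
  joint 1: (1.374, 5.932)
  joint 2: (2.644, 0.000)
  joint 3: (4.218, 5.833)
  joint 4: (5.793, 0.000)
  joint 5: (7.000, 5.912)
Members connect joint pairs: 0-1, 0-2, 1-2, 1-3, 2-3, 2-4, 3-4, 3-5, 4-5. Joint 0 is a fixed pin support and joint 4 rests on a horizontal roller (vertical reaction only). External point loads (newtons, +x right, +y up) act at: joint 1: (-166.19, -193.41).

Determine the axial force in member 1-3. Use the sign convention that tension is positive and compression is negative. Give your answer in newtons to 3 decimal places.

N=6 nodes, M=9 members, R=3 reactions → 2N=12, M+R=12
member 0 (0-1): L=6.0890, (cx,cy)=(0.2257,0.9742)
member 1 (0-2): L=2.6440, (cx,cy)=(1.0000,0.0000)
member 2 (1-2): L=6.0664, (cx,cy)=(0.2093,-0.9778)
member 3 (1-3): L=2.8457, (cx,cy)=(0.9994,-0.0348)
member 4 (2-3): L=6.0416, (cx,cy)=(0.2605,0.9655)
member 5 (2-4): L=3.1490, (cx,cy)=(1.0000,0.0000)
member 6 (3-4): L=6.0419, (cx,cy)=(0.2607,-0.9654)
member 7 (3-5): L=2.7831, (cx,cy)=(0.9996,0.0284)
member 8 (4-5): L=6.0340, (cx,cy)=(0.2000,0.9798)
solve A·x = −loads:
  F[0-1] = -326.1255 N (compression)
  F[0-2] = -92.5994 N (compression)
  F[1-2] = +124.7543 N (tension)
  F[1-3] = +66.5225 N (tension)
  F[2-3] = -126.3532 N (compression)
  F[2-4] = -33.5640 N (compression)
  F[3-4] = +128.7558 N (tension)
  F[3-5] = +0.0000 N (tension)
  F[4-5] = -0.0000 N (compression)
  Rx@0 = +166.1900 N
  Ry@0 = +317.7141 N
  Ry@4 = -124.3041 N

66.523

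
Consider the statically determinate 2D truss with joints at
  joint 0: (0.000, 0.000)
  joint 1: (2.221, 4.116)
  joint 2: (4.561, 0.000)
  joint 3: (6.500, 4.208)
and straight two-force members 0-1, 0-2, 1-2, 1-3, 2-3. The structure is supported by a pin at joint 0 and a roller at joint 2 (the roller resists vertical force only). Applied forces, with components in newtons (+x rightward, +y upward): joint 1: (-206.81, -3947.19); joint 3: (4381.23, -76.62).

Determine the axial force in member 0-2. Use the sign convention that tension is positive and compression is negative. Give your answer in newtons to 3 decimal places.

3169.144

N=4 nodes, M=5 members, R=3 reactions → 2N=8, M+R=8
member 0 (0-1): L=4.6770, (cx,cy)=(0.4749,0.8801)
member 1 (0-2): L=4.5610, (cx,cy)=(1.0000,0.0000)
member 2 (1-2): L=4.7347, (cx,cy)=(0.4942,-0.8693)
member 3 (1-3): L=4.2800, (cx,cy)=(0.9998,0.0215)
member 4 (2-3): L=4.6332, (cx,cy)=(0.4185,0.9082)
solve A·x = −loads:
  F[0-1] = +2116.9166 N (tension)
  F[0-2] = +3169.1441 N (tension)
  F[1-2] = -6573.1780 N (compression)
  F[1-3] = +4461.7595 N (tension)
  F[2-3] = -189.9623 N (compression)
  Rx@0 = -4174.4200 N
  Ry@0 = -1862.9966 N
  Ry@2 = +5886.8066 N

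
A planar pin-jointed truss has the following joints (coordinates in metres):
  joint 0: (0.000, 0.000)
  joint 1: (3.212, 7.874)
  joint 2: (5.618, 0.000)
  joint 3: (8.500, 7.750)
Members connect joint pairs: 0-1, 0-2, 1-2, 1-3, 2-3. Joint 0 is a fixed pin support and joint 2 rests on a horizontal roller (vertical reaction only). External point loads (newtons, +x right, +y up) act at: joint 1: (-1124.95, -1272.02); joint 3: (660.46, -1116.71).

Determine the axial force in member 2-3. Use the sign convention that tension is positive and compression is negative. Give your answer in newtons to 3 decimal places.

-1164.744

N=4 nodes, M=5 members, R=3 reactions → 2N=8, M+R=8
member 0 (0-1): L=8.5039, (cx,cy)=(0.3777,0.9259)
member 1 (0-2): L=5.6180, (cx,cy)=(1.0000,0.0000)
member 2 (1-2): L=8.2334, (cx,cy)=(0.2922,-0.9563)
member 3 (1-3): L=5.2895, (cx,cy)=(0.9997,-0.0234)
member 4 (2-3): L=8.2685, (cx,cy)=(0.3486,0.9373)
solve A·x = −loads:
  F[0-1] = -688.4889 N (compression)
  F[0-2] = -204.4424 N (compression)
  F[1-2] = -689.6412 N (compression)
  F[1-3] = +1066.7258 N (tension)
  F[2-3] = -1164.7442 N (compression)
  Rx@0 = +464.4900 N
  Ry@0 = +637.4890 N
  Ry@2 = +1751.2410 N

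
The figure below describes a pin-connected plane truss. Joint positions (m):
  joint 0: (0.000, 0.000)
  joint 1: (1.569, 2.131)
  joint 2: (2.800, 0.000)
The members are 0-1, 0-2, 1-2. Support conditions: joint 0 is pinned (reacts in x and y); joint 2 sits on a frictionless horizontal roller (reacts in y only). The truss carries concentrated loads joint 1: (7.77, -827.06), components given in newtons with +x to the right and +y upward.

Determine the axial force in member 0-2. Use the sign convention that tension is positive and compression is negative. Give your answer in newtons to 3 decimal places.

271.133

N=3 nodes, M=3 members, R=3 reactions → 2N=6, M+R=6
member 0 (0-1): L=2.6463, (cx,cy)=(0.5929,0.8053)
member 1 (0-2): L=2.8000, (cx,cy)=(1.0000,0.0000)
member 2 (1-2): L=2.4610, (cx,cy)=(0.5002,-0.8659)
solve A·x = −loads:
  F[0-1] = -444.1934 N (compression)
  F[0-2] = +271.1334 N (tension)
  F[1-2] = -542.0466 N (compression)
  Rx@0 = -7.7700 N
  Ry@0 = +357.6975 N
  Ry@2 = +469.3625 N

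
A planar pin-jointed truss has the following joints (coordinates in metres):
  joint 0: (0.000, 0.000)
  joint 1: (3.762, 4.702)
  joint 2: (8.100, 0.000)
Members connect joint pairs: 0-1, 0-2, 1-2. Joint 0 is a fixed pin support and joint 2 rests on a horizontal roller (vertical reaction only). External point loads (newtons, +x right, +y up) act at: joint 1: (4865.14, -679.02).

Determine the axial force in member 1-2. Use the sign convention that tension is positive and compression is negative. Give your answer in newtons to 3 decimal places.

N=3 nodes, M=3 members, R=3 reactions → 2N=6, M+R=6
member 0 (0-1): L=6.0217, (cx,cy)=(0.6247,0.7808)
member 1 (0-2): L=8.1000, (cx,cy)=(1.0000,0.0000)
member 2 (1-2): L=6.3974, (cx,cy)=(0.6781,-0.7350)
solve A·x = −loads:
  F[0-1] = +3151.1477 N (tension)
  F[0-2] = +2896.5060 N (tension)
  F[1-2] = -4271.5953 N (compression)
  Rx@0 = -4865.1400 N
  Ry@0 = -2460.5308 N
  Ry@2 = +3139.5508 N

-4271.595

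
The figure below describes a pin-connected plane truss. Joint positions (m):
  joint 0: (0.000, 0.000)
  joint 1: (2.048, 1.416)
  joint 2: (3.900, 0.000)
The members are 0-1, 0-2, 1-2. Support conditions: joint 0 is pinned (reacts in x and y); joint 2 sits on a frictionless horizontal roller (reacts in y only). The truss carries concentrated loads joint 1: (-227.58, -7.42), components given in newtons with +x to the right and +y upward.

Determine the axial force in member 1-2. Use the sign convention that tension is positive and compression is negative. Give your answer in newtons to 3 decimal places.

N=3 nodes, M=3 members, R=3 reactions → 2N=6, M+R=6
member 0 (0-1): L=2.4899, (cx,cy)=(0.8225,0.5687)
member 1 (0-2): L=3.9000, (cx,cy)=(1.0000,0.0000)
member 2 (1-2): L=2.3313, (cx,cy)=(0.7944,-0.6074)
solve A·x = −loads:
  F[0-1] = -151.4881 N (compression)
  F[0-2] = -102.9751 N (compression)
  F[1-2] = +129.6252 N (tension)
  Rx@0 = +227.5800 N
  Ry@0 = +86.1526 N
  Ry@2 = -78.7326 N

129.625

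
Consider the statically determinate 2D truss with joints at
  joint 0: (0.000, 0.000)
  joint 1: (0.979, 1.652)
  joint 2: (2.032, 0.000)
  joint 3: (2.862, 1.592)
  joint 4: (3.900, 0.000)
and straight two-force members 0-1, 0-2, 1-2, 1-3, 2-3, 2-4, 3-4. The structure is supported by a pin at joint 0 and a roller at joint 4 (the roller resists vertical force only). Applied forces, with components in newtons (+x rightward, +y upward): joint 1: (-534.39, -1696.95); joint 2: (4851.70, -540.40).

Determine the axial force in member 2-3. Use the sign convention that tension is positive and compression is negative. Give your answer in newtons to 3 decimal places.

N=5 nodes, M=7 members, R=3 reactions → 2N=10, M+R=10
member 0 (0-1): L=1.9203, (cx,cy)=(0.5098,0.8603)
member 1 (0-2): L=2.0320, (cx,cy)=(1.0000,0.0000)
member 2 (1-2): L=1.9591, (cx,cy)=(0.5375,-0.8433)
member 3 (1-3): L=1.8840, (cx,cy)=(0.9995,-0.0318)
member 4 (2-3): L=1.7954, (cx,cy)=(0.4623,0.8867)
member 5 (2-4): L=1.8680, (cx,cy)=(1.0000,0.0000)
member 6 (3-4): L=1.9005, (cx,cy)=(0.5462,-0.8377)
solve A·x = −loads:
  F[0-1] = -2041.3884 N (compression)
  F[0-2] = +5358.0438 N (tension)
  F[1-2] = +91.2152 N (tension)
  F[1-3] = -555.6541 N (compression)
  F[2-3] = +522.6900 N (tension)
  F[2-4] = +313.7330 N (tension)
  F[3-4] = -574.4221 N (compression)
  Rx@0 = -4317.3100 N
  Ry@0 = +1756.1719 N
  Ry@4 = +481.1781 N

522.690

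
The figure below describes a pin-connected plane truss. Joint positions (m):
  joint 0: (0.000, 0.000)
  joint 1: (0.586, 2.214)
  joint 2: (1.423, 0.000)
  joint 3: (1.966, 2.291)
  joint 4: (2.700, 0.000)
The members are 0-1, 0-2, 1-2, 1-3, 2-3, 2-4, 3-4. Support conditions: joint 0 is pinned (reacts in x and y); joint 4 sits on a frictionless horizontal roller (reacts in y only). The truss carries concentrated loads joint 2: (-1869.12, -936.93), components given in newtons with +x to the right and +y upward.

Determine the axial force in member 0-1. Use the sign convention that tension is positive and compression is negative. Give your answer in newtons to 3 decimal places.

N=5 nodes, M=7 members, R=3 reactions → 2N=10, M+R=10
member 0 (0-1): L=2.2902, (cx,cy)=(0.2559,0.9667)
member 1 (0-2): L=1.4230, (cx,cy)=(1.0000,0.0000)
member 2 (1-2): L=2.3669, (cx,cy)=(0.3536,-0.9354)
member 3 (1-3): L=1.3821, (cx,cy)=(0.9984,0.0557)
member 4 (2-3): L=2.3545, (cx,cy)=(0.2306,0.9730)
member 5 (2-4): L=1.2770, (cx,cy)=(1.0000,0.0000)
member 6 (3-4): L=2.4057, (cx,cy)=(0.3051,-0.9523)
solve A·x = −loads:
  F[0-1] = -458.3923 N (compression)
  F[0-2] = -1751.8318 N (compression)
  F[1-2] = +457.1040 N (tension)
  F[1-3] = -279.3642 N (compression)
  F[2-3] = +523.4717 N (tension)
  F[2-4] = +158.2047 N (tension)
  F[3-4] = -518.5210 N (compression)
  Rx@0 = +1869.1200 N
  Ry@0 = +443.1332 N
  Ry@4 = +493.7968 N

-458.392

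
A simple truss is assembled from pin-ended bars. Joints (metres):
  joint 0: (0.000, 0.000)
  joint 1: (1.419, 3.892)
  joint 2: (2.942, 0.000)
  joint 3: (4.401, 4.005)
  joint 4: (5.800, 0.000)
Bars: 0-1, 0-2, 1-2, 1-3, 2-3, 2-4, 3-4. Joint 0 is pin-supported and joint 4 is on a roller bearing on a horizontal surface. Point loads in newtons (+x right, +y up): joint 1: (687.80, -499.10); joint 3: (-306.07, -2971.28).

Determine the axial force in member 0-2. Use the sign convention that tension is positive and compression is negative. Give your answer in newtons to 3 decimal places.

689.263

N=5 nodes, M=7 members, R=3 reactions → 2N=10, M+R=10
member 0 (0-1): L=4.1426, (cx,cy)=(0.3425,0.9395)
member 1 (0-2): L=2.9420, (cx,cy)=(1.0000,0.0000)
member 2 (1-2): L=4.1794, (cx,cy)=(0.3644,-0.9312)
member 3 (1-3): L=2.9841, (cx,cy)=(0.9993,0.0379)
member 4 (2-3): L=4.2625, (cx,cy)=(0.3423,0.9396)
member 5 (2-4): L=2.8580, (cx,cy)=(1.0000,0.0000)
member 6 (3-4): L=4.2423, (cx,cy)=(0.3298,-0.9441)
solve A·x = −loads:
  F[0-1] = -897.8087 N (compression)
  F[0-2] = +689.2632 N (tension)
  F[1-2] = +324.5102 N (tension)
  F[1-3] = -1114.3867 N (compression)
  F[2-3] = -321.6245 N (compression)
  F[2-4] = +917.6060 N (tension)
  F[3-4] = -2782.5395 N (compression)
  Rx@0 = -381.7300 N
  Ry@0 = +843.4949 N
  Ry@4 = +2626.8851 N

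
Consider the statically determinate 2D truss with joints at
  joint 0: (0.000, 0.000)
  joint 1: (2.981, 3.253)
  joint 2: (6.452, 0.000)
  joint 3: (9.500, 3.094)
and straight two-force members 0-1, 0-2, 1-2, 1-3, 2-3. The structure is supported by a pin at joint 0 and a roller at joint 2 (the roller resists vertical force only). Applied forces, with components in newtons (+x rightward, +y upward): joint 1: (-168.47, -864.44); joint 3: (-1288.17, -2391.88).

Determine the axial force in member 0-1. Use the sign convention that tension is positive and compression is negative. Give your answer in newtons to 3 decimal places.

-51.222

N=4 nodes, M=5 members, R=3 reactions → 2N=8, M+R=8
member 0 (0-1): L=4.4123, (cx,cy)=(0.6756,0.7373)
member 1 (0-2): L=6.4520, (cx,cy)=(1.0000,0.0000)
member 2 (1-2): L=4.7571, (cx,cy)=(0.7296,-0.6838)
member 3 (1-3): L=6.5209, (cx,cy)=(0.9997,-0.0244)
member 4 (2-3): L=4.3432, (cx,cy)=(0.7018,0.7124)
solve A·x = −loads:
  F[0-1] = -51.2220 N (compression)
  F[0-2] = -1422.0338 N (compression)
  F[1-2] = -1246.1094 N (compression)
  F[1-3] = +1043.3961 N (tension)
  F[2-3] = -3321.8650 N (compression)
  Rx@0 = +1456.6400 N
  Ry@0 = +37.7638 N
  Ry@2 = +3218.5562 N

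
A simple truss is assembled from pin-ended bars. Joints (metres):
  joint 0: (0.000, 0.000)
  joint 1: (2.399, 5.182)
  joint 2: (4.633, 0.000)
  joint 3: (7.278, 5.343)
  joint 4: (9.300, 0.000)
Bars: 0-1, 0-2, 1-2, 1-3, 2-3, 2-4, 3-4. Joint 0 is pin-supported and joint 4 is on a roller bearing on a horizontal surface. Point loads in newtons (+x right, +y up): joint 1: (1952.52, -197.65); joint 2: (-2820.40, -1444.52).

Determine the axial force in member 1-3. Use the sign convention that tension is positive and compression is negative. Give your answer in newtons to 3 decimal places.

-1651.269

N=5 nodes, M=7 members, R=3 reactions → 2N=10, M+R=10
member 0 (0-1): L=5.7104, (cx,cy)=(0.4201,0.9075)
member 1 (0-2): L=4.6330, (cx,cy)=(1.0000,0.0000)
member 2 (1-2): L=5.6430, (cx,cy)=(0.3959,-0.9183)
member 3 (1-3): L=4.8817, (cx,cy)=(0.9995,0.0330)
member 4 (2-3): L=5.9619, (cx,cy)=(0.4437,0.8962)
member 5 (2-4): L=4.6670, (cx,cy)=(1.0000,0.0000)
member 6 (3-4): L=5.7128, (cx,cy)=(0.3539,-0.9353)
solve A·x = −loads:
  F[0-1] = +238.4506 N (tension)
  F[0-2] = -968.0562 N (compression)
  F[1-2] = -510.1789 N (compression)
  F[1-3] = -1651.2694 N (compression)
  F[2-3] = +2134.5918 N (tension)
  F[2-4] = +703.3507 N (tension)
  F[3-4] = -1987.1933 N (compression)
  Rx@0 = +867.8800 N
  Ry@0 = -216.3872 N
  Ry@4 = +1858.5572 N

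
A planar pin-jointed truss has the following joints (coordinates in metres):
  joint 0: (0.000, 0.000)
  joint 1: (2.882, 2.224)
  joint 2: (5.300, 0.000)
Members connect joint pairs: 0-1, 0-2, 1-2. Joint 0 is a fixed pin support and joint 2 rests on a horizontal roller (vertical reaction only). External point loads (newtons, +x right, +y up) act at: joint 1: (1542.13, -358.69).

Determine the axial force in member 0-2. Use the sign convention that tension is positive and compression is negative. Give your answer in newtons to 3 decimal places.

915.621

N=3 nodes, M=3 members, R=3 reactions → 2N=6, M+R=6
member 0 (0-1): L=3.6403, (cx,cy)=(0.7917,0.6109)
member 1 (0-2): L=5.3000, (cx,cy)=(1.0000,0.0000)
member 2 (1-2): L=3.2853, (cx,cy)=(0.7360,-0.6770)
solve A·x = −loads:
  F[0-1] = +791.3635 N (tension)
  F[0-2] = +915.6205 N (tension)
  F[1-2] = -1244.0227 N (compression)
  Rx@0 = -1542.1300 N
  Ry@0 = -483.4688 N
  Ry@2 = +842.1588 N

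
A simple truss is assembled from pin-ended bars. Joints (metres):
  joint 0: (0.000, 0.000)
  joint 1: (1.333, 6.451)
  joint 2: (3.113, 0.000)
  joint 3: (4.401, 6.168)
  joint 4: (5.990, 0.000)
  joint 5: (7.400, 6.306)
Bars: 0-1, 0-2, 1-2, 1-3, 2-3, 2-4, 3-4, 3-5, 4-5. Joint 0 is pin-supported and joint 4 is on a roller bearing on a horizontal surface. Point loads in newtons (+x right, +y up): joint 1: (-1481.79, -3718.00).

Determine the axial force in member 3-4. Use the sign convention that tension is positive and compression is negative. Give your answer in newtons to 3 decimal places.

793.526

N=6 nodes, M=9 members, R=3 reactions → 2N=12, M+R=12
member 0 (0-1): L=6.5873, (cx,cy)=(0.2024,0.9793)
member 1 (0-2): L=3.1130, (cx,cy)=(1.0000,0.0000)
member 2 (1-2): L=6.6921, (cx,cy)=(0.2660,-0.9640)
member 3 (1-3): L=3.0810, (cx,cy)=(0.9958,-0.0919)
member 4 (2-3): L=6.3010, (cx,cy)=(0.2044,0.9789)
member 5 (2-4): L=2.8770, (cx,cy)=(1.0000,0.0000)
member 6 (3-4): L=6.3694, (cx,cy)=(0.2495,-0.9684)
member 7 (3-5): L=3.0022, (cx,cy)=(0.9989,0.0460)
member 8 (4-5): L=6.4617, (cx,cy)=(0.2182,0.9759)
solve A·x = −loads:
  F[0-1] = -4581.2158 N (compression)
  F[0-2] = -554.7369 N (compression)
  F[1-2] = +763.5025 N (tension)
  F[1-3] = +353.1485 N (tension)
  F[2-3] = -751.8743 N (compression)
  F[2-4] = -197.9645 N (compression)
  F[3-4] = +793.5265 N (tension)
  F[3-5] = -0.0000 N (compression)
  F[4-5] = +0.0000 N (tension)
  Rx@0 = +1481.7900 N
  Ry@0 = +4486.4363 N
  Ry@4 = -768.4363 N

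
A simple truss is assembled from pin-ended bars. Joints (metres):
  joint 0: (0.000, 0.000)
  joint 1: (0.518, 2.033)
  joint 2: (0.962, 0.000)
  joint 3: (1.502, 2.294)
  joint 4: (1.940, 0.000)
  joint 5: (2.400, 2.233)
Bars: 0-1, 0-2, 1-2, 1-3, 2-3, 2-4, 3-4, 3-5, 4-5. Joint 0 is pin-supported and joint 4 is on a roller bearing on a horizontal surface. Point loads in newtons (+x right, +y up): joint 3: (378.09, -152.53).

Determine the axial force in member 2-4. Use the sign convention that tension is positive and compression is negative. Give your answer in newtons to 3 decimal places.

N=6 nodes, M=9 members, R=3 reactions → 2N=12, M+R=12
member 0 (0-1): L=2.0980, (cx,cy)=(0.2469,0.9690)
member 1 (0-2): L=0.9620, (cx,cy)=(1.0000,0.0000)
member 2 (1-2): L=2.0809, (cx,cy)=(0.2134,-0.9770)
member 3 (1-3): L=1.0180, (cx,cy)=(0.9666,0.2564)
member 4 (2-3): L=2.3567, (cx,cy)=(0.2291,0.9734)
member 5 (2-4): L=0.9780, (cx,cy)=(1.0000,0.0000)
member 6 (3-4): L=2.3354, (cx,cy)=(0.1875,-0.9823)
member 7 (3-5): L=0.9001, (cx,cy)=(0.9977,-0.0678)
member 8 (4-5): L=2.2799, (cx,cy)=(0.2018,0.9794)
solve A·x = −loads:
  F[0-1] = +425.8285 N (tension)
  F[0-2] = +272.9499 N (tension)
  F[1-2] = -372.2612 N (compression)
  F[1-3] = +190.9507 N (tension)
  F[2-3] = +373.6293 N (tension)
  F[2-4] = +107.9104 N (tension)
  F[3-4] = -575.3841 N (compression)
  F[3-5] = -0.0000 N (compression)
  F[4-5] = +0.0000 N (tension)
  Rx@0 = -378.0900 N
  Ry@0 = -412.6445 N
  Ry@4 = +565.1745 N

107.910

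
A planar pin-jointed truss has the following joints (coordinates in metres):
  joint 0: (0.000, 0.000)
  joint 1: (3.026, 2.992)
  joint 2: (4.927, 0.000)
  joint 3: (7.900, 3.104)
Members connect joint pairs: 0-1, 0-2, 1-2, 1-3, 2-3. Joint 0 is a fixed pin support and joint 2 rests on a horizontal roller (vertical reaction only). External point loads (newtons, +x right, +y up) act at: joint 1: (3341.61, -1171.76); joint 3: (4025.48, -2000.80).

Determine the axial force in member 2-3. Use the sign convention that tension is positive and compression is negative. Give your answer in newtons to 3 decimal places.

N=4 nodes, M=5 members, R=3 reactions → 2N=8, M+R=8
member 0 (0-1): L=4.2554, (cx,cy)=(0.7111,0.7031)
member 1 (0-2): L=4.9270, (cx,cy)=(1.0000,0.0000)
member 2 (1-2): L=3.5448, (cx,cy)=(0.5363,-0.8440)
member 3 (1-3): L=4.8753, (cx,cy)=(0.9997,0.0230)
member 4 (2-3): L=4.2981, (cx,cy)=(0.6917,0.7222)
solve A·x = −loads:
  F[0-1] = +7567.1803 N (tension)
  F[0-2] = +1986.1408 N (tension)
  F[1-2] = -7526.4250 N (compression)
  F[1-3] = +6077.1615 N (tension)
  F[2-3] = -2963.8111 N (compression)
  Rx@0 = -7367.0900 N
  Ry@0 = -5320.4891 N
  Ry@2 = +8493.0491 N

-2963.811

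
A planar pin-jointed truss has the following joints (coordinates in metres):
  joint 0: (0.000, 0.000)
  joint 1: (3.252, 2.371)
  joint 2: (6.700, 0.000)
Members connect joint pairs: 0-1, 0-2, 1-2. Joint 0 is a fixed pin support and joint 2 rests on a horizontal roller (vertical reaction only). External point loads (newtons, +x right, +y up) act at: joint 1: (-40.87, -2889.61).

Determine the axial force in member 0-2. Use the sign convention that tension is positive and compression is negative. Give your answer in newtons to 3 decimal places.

2018.594

N=3 nodes, M=3 members, R=3 reactions → 2N=6, M+R=6
member 0 (0-1): L=4.0246, (cx,cy)=(0.8080,0.5891)
member 1 (0-2): L=6.7000, (cx,cy)=(1.0000,0.0000)
member 2 (1-2): L=4.1845, (cx,cy)=(0.8240,-0.5666)
solve A·x = −loads:
  F[0-1] = -2548.7243 N (compression)
  F[0-2] = +2018.5938 N (tension)
  F[1-2] = -2449.7910 N (compression)
  Rx@0 = +40.8700 N
  Ry@0 = +1501.5340 N
  Ry@2 = +1388.0760 N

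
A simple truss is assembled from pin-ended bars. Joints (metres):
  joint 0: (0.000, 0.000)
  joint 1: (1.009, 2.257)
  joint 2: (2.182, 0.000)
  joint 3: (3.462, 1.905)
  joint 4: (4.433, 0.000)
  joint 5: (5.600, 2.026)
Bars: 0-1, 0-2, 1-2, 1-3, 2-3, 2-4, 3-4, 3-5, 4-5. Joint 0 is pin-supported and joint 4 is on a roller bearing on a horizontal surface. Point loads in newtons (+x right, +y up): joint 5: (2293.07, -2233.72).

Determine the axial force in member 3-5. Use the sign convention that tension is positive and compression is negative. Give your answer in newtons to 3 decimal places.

3706.270

N=6 nodes, M=9 members, R=3 reactions → 2N=12, M+R=12
member 0 (0-1): L=2.4723, (cx,cy)=(0.4081,0.9129)
member 1 (0-2): L=2.1820, (cx,cy)=(1.0000,0.0000)
member 2 (1-2): L=2.5436, (cx,cy)=(0.4612,-0.8873)
member 3 (1-3): L=2.4781, (cx,cy)=(0.9899,-0.1420)
member 4 (2-3): L=2.2951, (cx,cy)=(0.5577,0.8300)
member 5 (2-4): L=2.2510, (cx,cy)=(1.0000,0.0000)
member 6 (3-4): L=2.1382, (cx,cy)=(0.4541,-0.8909)
member 7 (3-5): L=2.1414, (cx,cy)=(0.9984,0.0565)
member 8 (4-5): L=2.3381, (cx,cy)=(0.4991,0.8665)
solve A·x = −loads:
  F[0-1] = +1792.0718 N (tension)
  F[0-2] = +1561.6779 N (tension)
  F[1-2] = -2120.1866 N (compression)
  F[1-3] = +1726.6332 N (tension)
  F[2-3] = +2266.5142 N (tension)
  F[2-4] = -680.1206 N (compression)
  F[3-4] = -1601.2386 N (compression)
  F[3-5] = +3706.2695 N (tension)
  F[4-5] = -2819.4627 N (compression)
  Rx@0 = -2293.0700 N
  Ry@0 = -1636.0278 N
  Ry@4 = +3869.7478 N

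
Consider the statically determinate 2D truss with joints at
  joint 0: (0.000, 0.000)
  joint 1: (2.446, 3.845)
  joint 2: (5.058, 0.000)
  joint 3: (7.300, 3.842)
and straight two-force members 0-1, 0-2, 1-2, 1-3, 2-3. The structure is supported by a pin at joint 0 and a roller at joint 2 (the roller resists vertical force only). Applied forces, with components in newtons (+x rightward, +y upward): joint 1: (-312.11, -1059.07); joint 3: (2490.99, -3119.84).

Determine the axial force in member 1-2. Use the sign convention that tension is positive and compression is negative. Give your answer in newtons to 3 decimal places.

N=4 nodes, M=5 members, R=3 reactions → 2N=8, M+R=8
member 0 (0-1): L=4.5571, (cx,cy)=(0.5367,0.8437)
member 1 (0-2): L=5.0580, (cx,cy)=(1.0000,0.0000)
member 2 (1-2): L=4.6483, (cx,cy)=(0.5619,-0.8272)
member 3 (1-3): L=4.8540, (cx,cy)=(1.0000,-0.0006)
member 4 (2-3): L=4.4483, (cx,cy)=(0.5040,0.8637)
solve A·x = −loads:
  F[0-1] = +2952.1418 N (tension)
  F[0-2] = +594.3247 N (tension)
  F[1-2] = -4294.7777 N (compression)
  F[1-3] = +4310.0197 N (tension)
  F[2-3] = -3609.1070 N (compression)
  Rx@0 = -2178.8800 N
  Ry@0 = -2490.8484 N
  Ry@2 = +6669.7584 N

-4294.778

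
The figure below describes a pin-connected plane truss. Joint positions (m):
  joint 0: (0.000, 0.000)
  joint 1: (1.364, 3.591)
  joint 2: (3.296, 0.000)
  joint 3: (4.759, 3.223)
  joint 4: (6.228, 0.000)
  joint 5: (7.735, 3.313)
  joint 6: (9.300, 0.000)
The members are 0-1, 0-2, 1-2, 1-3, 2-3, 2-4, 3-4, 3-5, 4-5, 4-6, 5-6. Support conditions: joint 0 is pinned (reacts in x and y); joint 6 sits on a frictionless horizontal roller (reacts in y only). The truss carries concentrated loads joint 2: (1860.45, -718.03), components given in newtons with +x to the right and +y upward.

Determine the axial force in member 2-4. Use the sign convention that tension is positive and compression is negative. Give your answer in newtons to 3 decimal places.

358.540

N=7 nodes, M=11 members, R=3 reactions → 2N=14, M+R=14
member 0 (0-1): L=3.8413, (cx,cy)=(0.3551,0.9348)
member 1 (0-2): L=3.2960, (cx,cy)=(1.0000,0.0000)
member 2 (1-2): L=4.0777, (cx,cy)=(0.4738,-0.8806)
member 3 (1-3): L=3.4149, (cx,cy)=(0.9942,-0.1078)
member 4 (2-3): L=3.5395, (cx,cy)=(0.4133,0.9106)
member 5 (2-4): L=2.9320, (cx,cy)=(1.0000,0.0000)
member 6 (3-4): L=3.5420, (cx,cy)=(0.4147,-0.9099)
member 7 (3-5): L=2.9774, (cx,cy)=(0.9995,0.0302)
member 8 (4-5): L=3.6396, (cx,cy)=(0.4141,0.9103)
member 9 (4-6): L=3.0720, (cx,cy)=(1.0000,0.0000)
member 10 (5-6): L=3.6640, (cx,cy)=(0.4271,-0.9042)
solve A·x = −loads:
  F[0-1] = -495.8679 N (compression)
  F[0-2] = +2036.5256 N (tension)
  F[1-2] = +581.9986 N (tension)
  F[1-3] = -454.4689 N (compression)
  F[2-3] = +225.6815 N (tension)
  F[2-4] = +358.5404 N (tension)
  F[3-4] = -287.6139 N (compression)
  F[3-5] = -239.3651 N (compression)
  F[4-5] = +287.5150 N (tension)
  F[4-6] = +120.2098 N (tension)
  F[5-6] = -281.4399 N (compression)
  Rx@0 = -1860.4500 N
  Ry@0 = +463.5540 N
  Ry@6 = +254.4760 N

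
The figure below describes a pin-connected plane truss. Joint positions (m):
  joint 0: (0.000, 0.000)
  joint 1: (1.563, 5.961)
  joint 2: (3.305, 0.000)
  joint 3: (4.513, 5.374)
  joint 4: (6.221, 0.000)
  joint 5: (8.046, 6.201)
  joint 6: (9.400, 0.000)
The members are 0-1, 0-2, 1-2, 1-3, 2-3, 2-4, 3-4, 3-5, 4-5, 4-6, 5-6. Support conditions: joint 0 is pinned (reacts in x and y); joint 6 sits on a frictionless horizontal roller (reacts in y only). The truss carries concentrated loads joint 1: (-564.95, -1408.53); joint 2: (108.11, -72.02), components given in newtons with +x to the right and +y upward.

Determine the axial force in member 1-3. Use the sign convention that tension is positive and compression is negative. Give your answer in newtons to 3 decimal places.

109.289

N=7 nodes, M=11 members, R=3 reactions → 2N=14, M+R=14
member 0 (0-1): L=6.1625, (cx,cy)=(0.2536,0.9673)
member 1 (0-2): L=3.3050, (cx,cy)=(1.0000,0.0000)
member 2 (1-2): L=6.2103, (cx,cy)=(0.2805,-0.9599)
member 3 (1-3): L=3.0078, (cx,cy)=(0.9808,-0.1952)
member 4 (2-3): L=5.5081, (cx,cy)=(0.2193,0.9757)
member 5 (2-4): L=2.9160, (cx,cy)=(1.0000,0.0000)
member 6 (3-4): L=5.6389, (cx,cy)=(0.3029,-0.9530)
member 7 (3-5): L=3.6285, (cx,cy)=(0.9737,0.2279)
member 8 (4-5): L=6.4640, (cx,cy)=(0.2823,0.9593)
member 9 (4-6): L=3.1790, (cx,cy)=(1.0000,0.0000)
member 10 (5-6): L=6.3471, (cx,cy)=(0.2133,-0.9770)
solve A·x = −loads:
  F[0-1] = -1632.6714 N (compression)
  F[0-2] = -42.7447 N (compression)
  F[1-2] = +155.6763 N (tension)
  F[1-3] = +109.2887 N (tension)
  F[2-3] = -79.3380 N (compression)
  F[2-4] = -89.7874 N (compression)
  F[3-4] = +116.9541 N (tension)
  F[3-5] = +55.8319 N (tension)
  F[4-5] = -116.1870 N (compression)
  F[4-6] = -21.5590 N (compression)
  F[5-6] = +101.0613 N (tension)
  Rx@0 = +456.8400 N
  Ry@0 = +1579.2849 N
  Ry@6 = -98.7349 N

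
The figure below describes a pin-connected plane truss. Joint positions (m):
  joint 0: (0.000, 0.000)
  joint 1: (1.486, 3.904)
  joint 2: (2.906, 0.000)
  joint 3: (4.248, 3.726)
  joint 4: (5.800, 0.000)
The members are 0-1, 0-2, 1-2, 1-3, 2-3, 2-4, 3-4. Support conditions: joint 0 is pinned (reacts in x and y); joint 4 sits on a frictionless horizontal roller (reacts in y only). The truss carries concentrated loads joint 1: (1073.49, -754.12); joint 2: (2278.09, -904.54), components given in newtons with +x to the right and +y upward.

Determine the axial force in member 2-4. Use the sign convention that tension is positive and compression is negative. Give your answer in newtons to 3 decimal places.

N=5 nodes, M=7 members, R=3 reactions → 2N=10, M+R=10
member 0 (0-1): L=4.1772, (cx,cy)=(0.3557,0.9346)
member 1 (0-2): L=2.9060, (cx,cy)=(1.0000,0.0000)
member 2 (1-2): L=4.1542, (cx,cy)=(0.3418,-0.9398)
member 3 (1-3): L=2.7677, (cx,cy)=(0.9979,-0.0643)
member 4 (2-3): L=3.9603, (cx,cy)=(0.3389,0.9408)
member 5 (2-4): L=2.8940, (cx,cy)=(1.0000,0.0000)
member 6 (3-4): L=4.0363, (cx,cy)=(0.3845,-0.9231)
solve A·x = −loads:
  F[0-1] = -309.9486 N (compression)
  F[0-2] = +3461.8400 N (tension)
  F[1-2] = -422.9518 N (compression)
  F[1-3] = -1041.3322 N (compression)
  F[2-3] = +1383.8922 N (tension)
  F[2-4] = +570.2272 N (tension)
  F[3-4] = -1482.9978 N (compression)
  Rx@0 = -3351.5800 N
  Ry@0 = +289.6737 N
  Ry@4 = +1368.9863 N

570.227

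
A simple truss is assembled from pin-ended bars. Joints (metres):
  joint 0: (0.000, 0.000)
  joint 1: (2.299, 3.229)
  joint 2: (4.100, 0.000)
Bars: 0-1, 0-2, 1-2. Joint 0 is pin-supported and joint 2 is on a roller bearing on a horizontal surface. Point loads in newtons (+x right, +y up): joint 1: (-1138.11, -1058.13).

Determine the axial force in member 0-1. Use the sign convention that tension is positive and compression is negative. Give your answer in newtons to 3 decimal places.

-1670.884

N=3 nodes, M=3 members, R=3 reactions → 2N=6, M+R=6
member 0 (0-1): L=3.9638, (cx,cy)=(0.5800,0.8146)
member 1 (0-2): L=4.1000, (cx,cy)=(1.0000,0.0000)
member 2 (1-2): L=3.6973, (cx,cy)=(0.4871,-0.8733)
solve A·x = −loads:
  F[0-1] = -1670.8843 N (compression)
  F[0-2] = -169.0028 N (compression)
  F[1-2] = +346.9487 N (tension)
  Rx@0 = +1138.1100 N
  Ry@0 = +1361.1340 N
  Ry@2 = -303.0040 N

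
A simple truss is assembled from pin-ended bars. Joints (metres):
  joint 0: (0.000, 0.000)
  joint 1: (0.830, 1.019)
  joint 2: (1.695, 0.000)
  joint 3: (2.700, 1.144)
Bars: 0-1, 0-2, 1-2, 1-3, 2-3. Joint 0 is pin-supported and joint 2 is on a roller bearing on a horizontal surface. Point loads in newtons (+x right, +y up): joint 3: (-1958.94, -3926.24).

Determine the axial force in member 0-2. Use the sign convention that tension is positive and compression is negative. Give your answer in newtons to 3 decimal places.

N=4 nodes, M=5 members, R=3 reactions → 2N=8, M+R=8
member 0 (0-1): L=1.3143, (cx,cy)=(0.6315,0.7753)
member 1 (0-2): L=1.6950, (cx,cy)=(1.0000,0.0000)
member 2 (1-2): L=1.3366, (cx,cy)=(0.6471,-0.7624)
member 3 (1-3): L=1.8742, (cx,cy)=(0.9978,0.0667)
member 4 (2-3): L=1.5227, (cx,cy)=(0.6600,0.7513)
solve A·x = −loads:
  F[0-1] = +1297.2381 N (tension)
  F[0-2] = -2778.1945 N (compression)
  F[1-2] = -1180.5092 N (compression)
  F[1-3] = +1586.7527 N (tension)
  F[2-3] = -5366.9809 N (compression)
  Rx@0 = +1958.9400 N
  Ry@0 = -1005.8076 N
  Ry@2 = +4932.0476 N

-2778.194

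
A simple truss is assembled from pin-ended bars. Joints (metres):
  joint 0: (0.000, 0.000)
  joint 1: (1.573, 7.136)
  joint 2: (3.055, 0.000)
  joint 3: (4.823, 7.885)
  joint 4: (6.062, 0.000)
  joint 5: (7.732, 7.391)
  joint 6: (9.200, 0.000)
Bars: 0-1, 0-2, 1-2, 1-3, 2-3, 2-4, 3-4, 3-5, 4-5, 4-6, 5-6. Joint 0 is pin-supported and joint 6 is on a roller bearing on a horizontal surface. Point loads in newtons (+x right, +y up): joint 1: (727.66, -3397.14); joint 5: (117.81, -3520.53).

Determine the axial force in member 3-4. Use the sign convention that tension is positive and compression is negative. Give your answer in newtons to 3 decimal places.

N=7 nodes, M=11 members, R=3 reactions → 2N=14, M+R=14
member 0 (0-1): L=7.3073, (cx,cy)=(0.2153,0.9766)
member 1 (0-2): L=3.0550, (cx,cy)=(1.0000,0.0000)
member 2 (1-2): L=7.2883, (cx,cy)=(0.2033,-0.9791)
member 3 (1-3): L=3.3352, (cx,cy)=(0.9745,0.2246)
member 4 (2-3): L=8.0808, (cx,cy)=(0.2188,0.9758)
member 5 (2-4): L=3.0070, (cx,cy)=(1.0000,0.0000)
member 6 (3-4): L=7.9818, (cx,cy)=(0.1552,-0.9879)
member 7 (3-5): L=2.9506, (cx,cy)=(0.9859,-0.1674)
member 8 (4-5): L=7.5773, (cx,cy)=(0.2204,0.9754)
member 9 (4-6): L=3.1380, (cx,cy)=(1.0000,0.0000)
member 10 (5-6): L=7.5354, (cx,cy)=(0.1948,-0.9808)
solve A·x = −loads:
  F[0-1] = -2784.2758 N (compression)
  F[0-2] = +1444.8238 N (tension)
  F[1-2] = -959.0577 N (compression)
  F[1-3] = -1161.6712 N (compression)
  F[2-3] = +962.3368 N (tension)
  F[2-4] = +1039.2581 N (tension)
  F[3-4] = -542.5387 N (compression)
  F[3-5] = -849.2166 N (compression)
  F[4-5] = +549.4735 N (tension)
  F[4-6] = +833.9394 N (tension)
  F[5-6] = -4280.6864 N (compression)
  Rx@0 = -845.4700 N
  Ry@0 = +2719.0010 N
  Ry@6 = +4198.6690 N

-542.539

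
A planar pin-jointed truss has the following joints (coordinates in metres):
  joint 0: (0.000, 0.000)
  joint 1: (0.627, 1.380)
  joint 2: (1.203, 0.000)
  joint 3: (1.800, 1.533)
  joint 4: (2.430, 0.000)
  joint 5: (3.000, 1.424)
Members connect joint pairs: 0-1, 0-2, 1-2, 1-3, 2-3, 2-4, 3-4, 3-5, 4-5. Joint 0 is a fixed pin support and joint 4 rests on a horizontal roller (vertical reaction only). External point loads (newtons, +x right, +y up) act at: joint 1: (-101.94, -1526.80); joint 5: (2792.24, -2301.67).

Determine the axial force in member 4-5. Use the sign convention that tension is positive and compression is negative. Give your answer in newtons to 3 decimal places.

N=6 nodes, M=9 members, R=3 reactions → 2N=12, M+R=12
member 0 (0-1): L=1.5158, (cx,cy)=(0.4137,0.9104)
member 1 (0-2): L=1.2030, (cx,cy)=(1.0000,0.0000)
member 2 (1-2): L=1.4954, (cx,cy)=(0.3852,-0.9228)
member 3 (1-3): L=1.1829, (cx,cy)=(0.9916,0.1293)
member 4 (2-3): L=1.6451, (cx,cy)=(0.3629,0.9318)
member 5 (2-4): L=1.2270, (cx,cy)=(1.0000,0.0000)
member 6 (3-4): L=1.6574, (cx,cy)=(0.3801,-0.9249)
member 7 (3-5): L=1.2049, (cx,cy)=(0.9959,-0.0905)
member 8 (4-5): L=1.5338, (cx,cy)=(0.3716,0.9284)
solve A·x = −loads:
  F[0-1] = +1082.3777 N (tension)
  F[0-2] = +2242.5703 N (tension)
  F[1-2] = -2508.0523 N (compression)
  F[1-3] = +1528.5735 N (tension)
  F[2-3] = +2483.8444 N (tension)
  F[2-4] = +375.1530 N (tension)
  F[3-4] = -3067.9972 N (compression)
  F[3-5] = +3598.0228 N (tension)
  F[4-5] = -2128.6275 N (compression)
  Rx@0 = -2690.3000 N
  Ry@0 = -985.4338 N
  Ry@4 = +4813.9038 N

-2128.628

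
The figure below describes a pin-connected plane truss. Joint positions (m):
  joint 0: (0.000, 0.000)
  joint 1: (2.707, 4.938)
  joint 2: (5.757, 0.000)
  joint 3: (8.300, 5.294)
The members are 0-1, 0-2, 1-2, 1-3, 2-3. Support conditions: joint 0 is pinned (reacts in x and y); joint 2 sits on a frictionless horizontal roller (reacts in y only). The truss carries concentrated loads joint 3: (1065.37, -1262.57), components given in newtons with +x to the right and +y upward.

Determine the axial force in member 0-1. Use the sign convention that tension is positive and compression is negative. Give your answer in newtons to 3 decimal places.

N=4 nodes, M=5 members, R=3 reactions → 2N=8, M+R=8
member 0 (0-1): L=5.6313, (cx,cy)=(0.4807,0.8769)
member 1 (0-2): L=5.7570, (cx,cy)=(1.0000,0.0000)
member 2 (1-2): L=5.8040, (cx,cy)=(0.5255,-0.8508)
member 3 (1-3): L=5.6043, (cx,cy)=(0.9980,0.0635)
member 4 (2-3): L=5.8731, (cx,cy)=(0.4330,0.9014)
solve A·x = −loads:
  F[0-1] = +1753.2512 N (tension)
  F[0-2] = +222.5736 N (tension)
  F[1-2] = -1677.9912 N (compression)
  F[1-3] = +1728.0712 N (tension)
  F[2-3] = -1522.4585 N (compression)
  Rx@0 = -1065.3700 N
  Ry@0 = -1537.3952 N
  Ry@2 = +2799.9652 N

1753.251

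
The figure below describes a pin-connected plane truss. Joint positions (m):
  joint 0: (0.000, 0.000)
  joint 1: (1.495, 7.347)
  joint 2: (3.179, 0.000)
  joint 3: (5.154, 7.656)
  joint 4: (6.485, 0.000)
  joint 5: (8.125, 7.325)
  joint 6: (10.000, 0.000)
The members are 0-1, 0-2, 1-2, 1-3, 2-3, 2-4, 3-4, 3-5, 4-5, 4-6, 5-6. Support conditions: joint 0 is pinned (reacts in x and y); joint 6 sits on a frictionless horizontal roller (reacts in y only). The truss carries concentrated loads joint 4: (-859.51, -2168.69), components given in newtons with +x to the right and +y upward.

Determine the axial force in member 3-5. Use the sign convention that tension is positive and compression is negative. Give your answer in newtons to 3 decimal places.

-662.527

N=7 nodes, M=11 members, R=3 reactions → 2N=14, M+R=14
member 0 (0-1): L=7.4976, (cx,cy)=(0.1994,0.9799)
member 1 (0-2): L=3.1790, (cx,cy)=(1.0000,0.0000)
member 2 (1-2): L=7.5375, (cx,cy)=(0.2234,-0.9747)
member 3 (1-3): L=3.6720, (cx,cy)=(0.9965,0.0841)
member 4 (2-3): L=7.9066, (cx,cy)=(0.2498,0.9683)
member 5 (2-4): L=3.3060, (cx,cy)=(1.0000,0.0000)
member 6 (3-4): L=7.7708, (cx,cy)=(0.1713,-0.9852)
member 7 (3-5): L=2.9894, (cx,cy)=(0.9939,-0.1107)
member 8 (4-5): L=7.5063, (cx,cy)=(0.2185,0.9758)
member 9 (4-6): L=3.5150, (cx,cy)=(1.0000,0.0000)
member 10 (5-6): L=7.5612, (cx,cy)=(0.2480,-0.9688)
solve A·x = −loads:
  F[0-1] = -777.9162 N (compression)
  F[0-2] = -704.3949 N (compression)
  F[1-2] = +754.0281 N (tension)
  F[1-3] = -324.7284 N (compression)
  F[2-3] = -759.0299 N (compression)
  F[2-4] = -346.3352 N (compression)
  F[3-4] = +848.1874 N (tension)
  F[3-5] = -662.5274 N (compression)
  F[4-5] = +1366.0391 N (tension)
  F[4-6] = +359.9988 N (tension)
  F[5-6] = -1451.7394 N (compression)
  Rx@0 = +859.5100 N
  Ry@0 = +762.2945 N
  Ry@6 = +1406.3955 N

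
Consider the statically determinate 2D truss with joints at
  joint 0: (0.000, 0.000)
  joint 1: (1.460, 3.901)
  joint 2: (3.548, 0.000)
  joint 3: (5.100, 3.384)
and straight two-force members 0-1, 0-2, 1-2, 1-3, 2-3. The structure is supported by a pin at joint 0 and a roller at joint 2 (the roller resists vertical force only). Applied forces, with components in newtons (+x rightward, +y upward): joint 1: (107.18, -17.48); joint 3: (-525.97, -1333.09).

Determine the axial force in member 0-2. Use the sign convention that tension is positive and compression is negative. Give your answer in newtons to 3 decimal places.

-489.538

N=4 nodes, M=5 members, R=3 reactions → 2N=8, M+R=8
member 0 (0-1): L=4.1653, (cx,cy)=(0.3505,0.9366)
member 1 (0-2): L=3.5480, (cx,cy)=(1.0000,0.0000)
member 2 (1-2): L=4.4247, (cx,cy)=(0.4719,-0.8817)
member 3 (1-3): L=3.6765, (cx,cy)=(0.9901,-0.1406)
member 4 (2-3): L=3.7229, (cx,cy)=(0.4169,0.9090)
solve A·x = −loads:
  F[0-1] = +201.8370 N (tension)
  F[0-2] = -489.5375 N (compression)
  F[1-2] = -247.1528 N (compression)
  F[1-3] = +81.0042 N (tension)
  F[2-3] = -1454.0735 N (compression)
  Rx@0 = +418.7900 N
  Ry@0 = -189.0316 N
  Ry@2 = +1539.6016 N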